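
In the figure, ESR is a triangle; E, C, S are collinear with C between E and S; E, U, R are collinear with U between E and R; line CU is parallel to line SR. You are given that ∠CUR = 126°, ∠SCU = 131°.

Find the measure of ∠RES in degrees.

1. ∠CUE = 54°  [linear pair at U on ER]
2. ∠ECU = 49°  [linear pair at C on ES]
3. ∠CEU = 77°  [△ECU]
4. ∠RES = 77°  [C on ES, U on ER]

∠RES = 77°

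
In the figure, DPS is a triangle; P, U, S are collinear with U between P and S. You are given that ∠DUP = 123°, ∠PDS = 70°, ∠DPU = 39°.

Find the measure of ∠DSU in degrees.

1. ∠DPS = 39°  [U on ray PS]
2. ∠DSP = 71°  [△DPS]
3. ∠DSU = 71°  [U on ray SP]

∠DSU = 71°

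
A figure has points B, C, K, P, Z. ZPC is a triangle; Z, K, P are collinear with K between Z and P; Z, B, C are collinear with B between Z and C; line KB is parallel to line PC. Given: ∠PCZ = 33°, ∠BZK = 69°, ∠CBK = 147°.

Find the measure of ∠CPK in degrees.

∠CPK = 78°

1. ∠KBZ = 33°  [KB∥PC, corresponding at B]
2. ∠BKZ = 78°  [△ZKB]
3. ∠BKP = 102°  [linear pair at K on ZP]
4. ∠CPK = 78°  [KB∥PC, co-interior at P–K]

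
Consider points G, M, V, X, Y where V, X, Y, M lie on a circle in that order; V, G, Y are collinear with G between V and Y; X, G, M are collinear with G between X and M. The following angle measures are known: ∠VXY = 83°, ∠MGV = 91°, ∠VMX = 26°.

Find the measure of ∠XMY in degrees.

1. ∠VMY = 97°  [cyclic VXYM, opposite ∠X+∠M]
2. ∠MGY = 89°  [linear pair at G on VY]
3. ∠MVY = 63°  [△VGM]
4. ∠MYV = 20°  [△VYM]
5. ∠XMY = 71°  [△YGM]

∠XMY = 71°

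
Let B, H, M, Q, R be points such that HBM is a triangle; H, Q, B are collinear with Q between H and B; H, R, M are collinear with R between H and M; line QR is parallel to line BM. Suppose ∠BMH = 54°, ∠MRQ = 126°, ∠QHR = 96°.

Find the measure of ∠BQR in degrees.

∠BQR = 150°

1. ∠HRQ = 54°  [QR∥BM, corresponding at R]
2. ∠HQR = 30°  [△HQR]
3. ∠BQR = 150°  [linear pair at Q on HB]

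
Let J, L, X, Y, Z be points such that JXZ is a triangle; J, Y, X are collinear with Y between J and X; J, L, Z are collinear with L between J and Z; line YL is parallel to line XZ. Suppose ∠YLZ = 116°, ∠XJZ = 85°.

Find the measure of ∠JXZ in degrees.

1. ∠JLY = 64°  [linear pair at L on JZ]
2. ∠LJY = 85°  [Y on JX, L on JZ]
3. ∠JYL = 31°  [△JYL]
4. ∠JXZ = 31°  [YL∥XZ, corresponding at Y]

∠JXZ = 31°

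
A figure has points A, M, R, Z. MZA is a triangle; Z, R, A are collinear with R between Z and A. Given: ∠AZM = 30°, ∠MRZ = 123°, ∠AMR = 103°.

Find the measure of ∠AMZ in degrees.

1. ∠ARM = 57°  [linear pair at R on ZA]
2. ∠MAR = 20°  [△MRA]
3. ∠MAZ = 20°  [R on ray AZ]
4. ∠AMZ = 130°  [△MZA]

∠AMZ = 130°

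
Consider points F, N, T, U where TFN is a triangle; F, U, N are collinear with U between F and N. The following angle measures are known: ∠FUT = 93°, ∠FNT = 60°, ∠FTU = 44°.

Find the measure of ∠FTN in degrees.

∠FTN = 77°

1. ∠TFU = 43°  [△TFU]
2. ∠NFT = 43°  [U on ray FN]
3. ∠FTN = 77°  [△TFN]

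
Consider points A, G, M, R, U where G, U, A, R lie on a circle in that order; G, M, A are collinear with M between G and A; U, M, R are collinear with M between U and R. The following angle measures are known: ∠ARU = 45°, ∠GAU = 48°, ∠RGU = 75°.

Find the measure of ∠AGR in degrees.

1. ∠AGU = 45°  [same arc UA]
2. ∠GRU = 48°  [same arc GU]
3. ∠AUG = 87°  [△GUA]
4. ∠GUR = 57°  [△GUR]
5. ∠ARG = 93°  [cyclic GUAR, opposite ∠U+∠R]
6. ∠GAR = 57°  [same arc GR]
7. ∠AGR = 30°  [△GAR]

∠AGR = 30°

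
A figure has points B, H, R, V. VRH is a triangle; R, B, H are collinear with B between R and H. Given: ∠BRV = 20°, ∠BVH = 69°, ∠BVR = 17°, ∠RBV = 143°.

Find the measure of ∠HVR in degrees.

∠HVR = 86°

1. ∠HRV = 20°  [B on ray RH]
2. ∠HBV = 37°  [linear pair at B on RH]
3. ∠BHV = 74°  [△VBH]
4. ∠RHV = 74°  [B on ray HR]
5. ∠HVR = 86°  [△VRH]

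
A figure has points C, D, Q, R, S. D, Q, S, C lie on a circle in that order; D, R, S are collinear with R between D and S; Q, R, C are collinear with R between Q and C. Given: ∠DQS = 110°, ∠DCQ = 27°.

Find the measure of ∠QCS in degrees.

1. ∠DSQ = 27°  [same arc DQ]
2. ∠QDS = 43°  [△DQS]
3. ∠QCS = 43°  [same arc QS]

∠QCS = 43°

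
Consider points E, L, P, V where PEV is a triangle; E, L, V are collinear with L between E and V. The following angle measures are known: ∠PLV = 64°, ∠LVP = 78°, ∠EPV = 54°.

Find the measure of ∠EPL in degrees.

1. ∠ELP = 116°  [linear pair at L on EV]
2. ∠EVP = 78°  [L on ray VE]
3. ∠PEV = 48°  [△PEV]
4. ∠LEP = 48°  [L on ray EV]
5. ∠EPL = 16°  [△PEL]

∠EPL = 16°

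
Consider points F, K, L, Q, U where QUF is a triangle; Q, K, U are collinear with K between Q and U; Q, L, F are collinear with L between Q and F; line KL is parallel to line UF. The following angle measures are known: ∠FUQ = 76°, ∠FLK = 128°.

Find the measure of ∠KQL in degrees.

1. ∠LKQ = 76°  [KL∥UF, corresponding at K]
2. ∠KLQ = 52°  [linear pair at L on QF]
3. ∠KQL = 52°  [△QKL]

∠KQL = 52°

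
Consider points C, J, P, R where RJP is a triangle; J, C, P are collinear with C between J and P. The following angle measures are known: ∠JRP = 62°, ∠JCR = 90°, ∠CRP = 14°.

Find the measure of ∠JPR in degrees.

1. ∠PCR = 90°  [linear pair at C on JP]
2. ∠CPR = 76°  [△RCP]
3. ∠JPR = 76°  [C on ray PJ]

∠JPR = 76°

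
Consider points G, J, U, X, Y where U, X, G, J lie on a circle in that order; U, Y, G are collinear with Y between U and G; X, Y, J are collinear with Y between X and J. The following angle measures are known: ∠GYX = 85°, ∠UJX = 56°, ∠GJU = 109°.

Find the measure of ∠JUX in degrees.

1. ∠JYU = 85°  [vertical angles at Y]
2. ∠GUJ = 39°  [△UYJ]
3. ∠JGU = 32°  [△UGJ]
4. ∠JXU = 32°  [same arc UJ]
5. ∠JUX = 92°  [△UXJ]

∠JUX = 92°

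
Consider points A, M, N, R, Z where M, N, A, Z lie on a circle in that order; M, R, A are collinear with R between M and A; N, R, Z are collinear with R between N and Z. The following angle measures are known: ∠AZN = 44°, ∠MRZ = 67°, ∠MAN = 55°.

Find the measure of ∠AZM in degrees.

∠AZM = 99°

1. ∠AMN = 44°  [same arc NA]
2. ∠ANM = 81°  [△MNA]
3. ∠AZM = 99°  [cyclic MNAZ, opposite ∠N+∠Z]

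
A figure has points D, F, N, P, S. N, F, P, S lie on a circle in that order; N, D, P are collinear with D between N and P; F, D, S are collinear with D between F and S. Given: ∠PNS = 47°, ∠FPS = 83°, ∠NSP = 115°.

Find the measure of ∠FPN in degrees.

∠FPN = 65°

1. ∠PFS = 47°  [same arc PS]
2. ∠FSP = 50°  [△FPS]
3. ∠NFP = 65°  [cyclic NFPS, opposite ∠F+∠S]
4. ∠FNP = 50°  [same arc FP]
5. ∠FPN = 65°  [△NFP]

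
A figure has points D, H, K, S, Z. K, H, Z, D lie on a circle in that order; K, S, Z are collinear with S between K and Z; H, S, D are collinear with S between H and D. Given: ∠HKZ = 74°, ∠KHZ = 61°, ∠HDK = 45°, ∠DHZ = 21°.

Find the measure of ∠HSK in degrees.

∠HSK = 66°

1. ∠HZK = 45°  [△KHZ]
2. ∠HSZ = 114°  [△HSZ]
3. ∠HSK = 66°  [linear pair at S on KZ]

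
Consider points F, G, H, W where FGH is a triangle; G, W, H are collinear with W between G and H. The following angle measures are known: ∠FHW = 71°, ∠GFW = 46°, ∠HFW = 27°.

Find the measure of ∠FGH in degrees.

∠FGH = 36°

1. ∠FWH = 82°  [△FWH]
2. ∠FWG = 98°  [linear pair at W on GH]
3. ∠FGW = 36°  [△FGW]
4. ∠FGH = 36°  [W on ray GH]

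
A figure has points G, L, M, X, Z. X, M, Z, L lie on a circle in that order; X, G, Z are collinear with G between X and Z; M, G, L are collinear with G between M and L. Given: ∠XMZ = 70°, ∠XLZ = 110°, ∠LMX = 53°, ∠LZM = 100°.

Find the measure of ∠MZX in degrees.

1. ∠LXM = 80°  [cyclic XMZL, opposite ∠X+∠Z]
2. ∠MLX = 47°  [△XML]
3. ∠MZX = 47°  [same arc XM]

∠MZX = 47°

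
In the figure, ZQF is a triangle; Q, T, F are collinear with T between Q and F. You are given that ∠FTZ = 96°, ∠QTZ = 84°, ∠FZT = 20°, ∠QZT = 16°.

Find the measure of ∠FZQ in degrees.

∠FZQ = 36°

1. ∠TFZ = 64°  [△ZTF]
2. ∠TQZ = 80°  [△ZQT]
3. ∠QFZ = 64°  [T on ray FQ]
4. ∠FQZ = 80°  [T on ray QF]
5. ∠FZQ = 36°  [△ZQF]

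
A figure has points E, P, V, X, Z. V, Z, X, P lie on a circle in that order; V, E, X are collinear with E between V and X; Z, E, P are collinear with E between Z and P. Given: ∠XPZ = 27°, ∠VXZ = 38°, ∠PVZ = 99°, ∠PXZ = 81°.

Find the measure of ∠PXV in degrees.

1. ∠VPZ = 38°  [same arc VZ]
2. ∠PZV = 43°  [△VZP]
3. ∠PXV = 43°  [same arc VP]

∠PXV = 43°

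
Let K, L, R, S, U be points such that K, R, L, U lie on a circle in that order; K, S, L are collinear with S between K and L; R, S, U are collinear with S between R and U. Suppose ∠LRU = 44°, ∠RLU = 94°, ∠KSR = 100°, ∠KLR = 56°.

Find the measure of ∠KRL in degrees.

1. ∠LUR = 42°  [△RLU]
2. ∠LKR = 42°  [same arc RL]
3. ∠KRL = 82°  [△KRL]

∠KRL = 82°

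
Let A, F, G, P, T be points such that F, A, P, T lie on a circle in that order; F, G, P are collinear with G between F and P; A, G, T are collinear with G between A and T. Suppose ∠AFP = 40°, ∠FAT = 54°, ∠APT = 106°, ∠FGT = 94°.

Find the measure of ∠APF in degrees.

∠APF = 52°

1. ∠ATP = 40°  [same arc AP]
2. ∠PAT = 34°  [△APT]
3. ∠AGP = 94°  [vertical angles at G]
4. ∠APF = 52°  [△AGP]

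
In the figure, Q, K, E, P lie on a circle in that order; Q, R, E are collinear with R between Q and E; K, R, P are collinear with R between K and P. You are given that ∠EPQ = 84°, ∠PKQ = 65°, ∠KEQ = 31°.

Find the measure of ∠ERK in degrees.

1. ∠PEQ = 65°  [same arc QP]
2. ∠KPQ = 31°  [same arc QK]
3. ∠EQP = 31°  [△QEP]
4. ∠PRQ = 118°  [△QRP]
5. ∠ERK = 118°  [vertical angles at R]

∠ERK = 118°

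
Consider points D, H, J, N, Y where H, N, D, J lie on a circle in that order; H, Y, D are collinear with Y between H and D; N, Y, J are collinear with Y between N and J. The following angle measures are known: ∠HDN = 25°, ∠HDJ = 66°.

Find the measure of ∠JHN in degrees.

1. ∠HJN = 25°  [same arc HN]
2. ∠HNJ = 66°  [same arc HJ]
3. ∠JHN = 89°  [△HNJ]

∠JHN = 89°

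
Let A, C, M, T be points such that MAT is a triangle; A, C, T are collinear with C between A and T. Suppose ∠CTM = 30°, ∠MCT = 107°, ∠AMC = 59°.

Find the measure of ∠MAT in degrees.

1. ∠ACM = 73°  [linear pair at C on AT]
2. ∠CAM = 48°  [△MAC]
3. ∠MAT = 48°  [C on ray AT]

∠MAT = 48°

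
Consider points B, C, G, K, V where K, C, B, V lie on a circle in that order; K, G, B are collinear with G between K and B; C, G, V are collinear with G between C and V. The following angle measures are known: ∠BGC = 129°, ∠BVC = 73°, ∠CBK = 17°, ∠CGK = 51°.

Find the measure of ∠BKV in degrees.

1. ∠KGV = 129°  [vertical angles at G]
2. ∠CVK = 17°  [same arc KC]
3. ∠BKV = 34°  [△KGV]

∠BKV = 34°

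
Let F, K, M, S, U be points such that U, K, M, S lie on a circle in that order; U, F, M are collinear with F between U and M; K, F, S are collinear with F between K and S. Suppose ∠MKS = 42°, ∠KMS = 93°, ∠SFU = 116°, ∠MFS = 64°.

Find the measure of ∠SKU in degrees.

∠SKU = 71°

1. ∠MUS = 42°  [same arc MS]
2. ∠KUS = 87°  [cyclic UKMS, opposite ∠U+∠M]
3. ∠KSU = 22°  [△UFS]
4. ∠SKU = 71°  [△UKS]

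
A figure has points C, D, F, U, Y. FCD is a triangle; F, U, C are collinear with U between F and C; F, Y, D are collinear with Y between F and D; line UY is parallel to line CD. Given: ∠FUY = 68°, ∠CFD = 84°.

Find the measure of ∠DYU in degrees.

∠DYU = 152°

1. ∠DCF = 68°  [UY∥CD, corresponding at U]
2. ∠CDF = 28°  [△FCD]
3. ∠FYU = 28°  [UY∥CD, corresponding at Y]
4. ∠DYU = 152°  [linear pair at Y on FD]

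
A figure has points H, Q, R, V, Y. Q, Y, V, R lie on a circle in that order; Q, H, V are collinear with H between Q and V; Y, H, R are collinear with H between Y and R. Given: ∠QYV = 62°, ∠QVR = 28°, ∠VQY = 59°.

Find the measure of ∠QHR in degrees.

1. ∠QRV = 118°  [cyclic QYVR, opposite ∠Y+∠R]
2. ∠QVY = 59°  [△QYV]
3. ∠RQV = 34°  [△QVR]
4. ∠QRY = 59°  [same arc QY]
5. ∠QHR = 87°  [△QHR]

∠QHR = 87°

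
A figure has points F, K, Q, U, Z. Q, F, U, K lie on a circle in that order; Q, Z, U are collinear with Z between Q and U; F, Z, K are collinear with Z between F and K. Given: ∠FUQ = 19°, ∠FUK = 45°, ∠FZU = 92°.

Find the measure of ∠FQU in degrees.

∠FQU = 66°

1. ∠KFU = 69°  [△FZU]
2. ∠FKU = 66°  [△FUK]
3. ∠FQU = 66°  [same arc FU]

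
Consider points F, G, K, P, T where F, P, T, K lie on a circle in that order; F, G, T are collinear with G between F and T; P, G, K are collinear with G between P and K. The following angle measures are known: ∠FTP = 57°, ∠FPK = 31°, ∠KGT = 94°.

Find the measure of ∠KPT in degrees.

1. ∠FKP = 57°  [same arc FP]
2. ∠FTK = 31°  [same arc FK]
3. ∠KFP = 92°  [△FPK]
4. ∠PKT = 55°  [△TGK]
5. ∠KTP = 88°  [cyclic FPTK, opposite ∠F+∠T]
6. ∠KPT = 37°  [△PTK]

∠KPT = 37°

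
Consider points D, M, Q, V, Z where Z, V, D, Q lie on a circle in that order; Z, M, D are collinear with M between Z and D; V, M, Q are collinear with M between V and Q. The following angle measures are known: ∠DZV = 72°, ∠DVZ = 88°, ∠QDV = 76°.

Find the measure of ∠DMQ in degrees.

∠DMQ = 52°

1. ∠DQV = 72°  [same arc VD]
2. ∠VDZ = 20°  [△ZVD]
3. ∠DVQ = 32°  [△VDQ]
4. ∠VQZ = 20°  [same arc ZV]
5. ∠DZQ = 32°  [same arc DQ]
6. ∠QMZ = 128°  [△ZMQ]
7. ∠DMQ = 52°  [linear pair at M on ZD]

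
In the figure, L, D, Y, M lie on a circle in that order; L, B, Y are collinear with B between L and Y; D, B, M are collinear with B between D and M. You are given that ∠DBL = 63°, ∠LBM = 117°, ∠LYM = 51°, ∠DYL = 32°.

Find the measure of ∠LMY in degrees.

1. ∠DML = 32°  [same arc LD]
2. ∠MLY = 31°  [△LBM]
3. ∠LMY = 98°  [△LYM]

∠LMY = 98°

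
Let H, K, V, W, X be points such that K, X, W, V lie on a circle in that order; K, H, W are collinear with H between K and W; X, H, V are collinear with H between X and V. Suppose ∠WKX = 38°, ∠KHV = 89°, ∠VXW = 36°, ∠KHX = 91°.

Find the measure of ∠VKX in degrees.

∠VKX = 74°

1. ∠WVX = 38°  [same arc XW]
2. ∠VWX = 106°  [△XWV]
3. ∠VKX = 74°  [cyclic KXWV, opposite ∠K+∠W]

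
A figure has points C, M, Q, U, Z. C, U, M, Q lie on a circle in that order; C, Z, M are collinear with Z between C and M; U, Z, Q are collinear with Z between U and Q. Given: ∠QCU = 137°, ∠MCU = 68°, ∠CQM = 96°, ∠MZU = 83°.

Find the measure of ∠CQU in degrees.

1. ∠CUM = 84°  [cyclic CUMQ, opposite ∠U+∠Q]
2. ∠CMU = 28°  [△CUM]
3. ∠CQU = 28°  [same arc CU]

∠CQU = 28°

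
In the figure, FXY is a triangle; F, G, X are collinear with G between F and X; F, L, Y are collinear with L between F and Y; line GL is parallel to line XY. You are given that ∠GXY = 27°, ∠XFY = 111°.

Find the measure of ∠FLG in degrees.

1. ∠FXY = 27°  [G on ray XF]
2. ∠FYX = 42°  [△FXY]
3. ∠FLG = 42°  [GL∥XY, corresponding at L]

∠FLG = 42°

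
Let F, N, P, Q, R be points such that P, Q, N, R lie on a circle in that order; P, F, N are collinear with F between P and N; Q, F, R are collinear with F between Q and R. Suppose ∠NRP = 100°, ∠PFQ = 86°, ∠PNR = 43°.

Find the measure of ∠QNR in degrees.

1. ∠NPR = 37°  [△PNR]
2. ∠NFR = 86°  [vertical angles at F]
3. ∠NRQ = 51°  [△NFR]
4. ∠NQR = 37°  [same arc NR]
5. ∠QNR = 92°  [△QNR]

∠QNR = 92°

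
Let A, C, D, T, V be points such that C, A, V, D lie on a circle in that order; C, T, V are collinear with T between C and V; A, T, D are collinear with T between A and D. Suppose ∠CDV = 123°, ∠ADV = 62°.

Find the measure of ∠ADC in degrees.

∠ADC = 61°

1. ∠CAV = 57°  [cyclic CAVD, opposite ∠A+∠D]
2. ∠ACV = 62°  [same arc AV]
3. ∠AVC = 61°  [△CAV]
4. ∠ADC = 61°  [same arc CA]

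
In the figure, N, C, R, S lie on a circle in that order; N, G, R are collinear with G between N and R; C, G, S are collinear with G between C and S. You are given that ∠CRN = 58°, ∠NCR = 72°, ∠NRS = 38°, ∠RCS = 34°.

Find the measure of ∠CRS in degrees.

∠CRS = 96°

1. ∠CSN = 58°  [same arc NC]
2. ∠NCS = 38°  [same arc NS]
3. ∠CNS = 84°  [△NCS]
4. ∠CRS = 96°  [cyclic NCRS, opposite ∠N+∠R]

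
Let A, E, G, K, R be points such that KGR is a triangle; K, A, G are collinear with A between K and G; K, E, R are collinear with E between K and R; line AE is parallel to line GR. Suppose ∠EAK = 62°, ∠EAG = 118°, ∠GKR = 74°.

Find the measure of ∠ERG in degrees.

1. ∠KGR = 62°  [AE∥GR, corresponding at A]
2. ∠GRK = 44°  [△KGR]
3. ∠ERG = 44°  [E on ray RK]

∠ERG = 44°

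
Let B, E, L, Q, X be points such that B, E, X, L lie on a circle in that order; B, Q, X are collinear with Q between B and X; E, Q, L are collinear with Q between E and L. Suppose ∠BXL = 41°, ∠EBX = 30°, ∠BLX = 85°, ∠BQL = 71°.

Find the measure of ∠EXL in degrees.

1. ∠LBX = 54°  [△BXL]
2. ∠ELX = 30°  [same arc EX]
3. ∠LEX = 54°  [same arc XL]
4. ∠EXL = 96°  [△EXL]

∠EXL = 96°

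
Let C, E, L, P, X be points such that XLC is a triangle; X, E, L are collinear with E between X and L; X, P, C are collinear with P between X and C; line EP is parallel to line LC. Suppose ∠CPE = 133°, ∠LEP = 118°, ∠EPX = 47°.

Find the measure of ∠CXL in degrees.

1. ∠PEX = 62°  [linear pair at E on XL]
2. ∠EXP = 71°  [△XEP]
3. ∠CXL = 71°  [E on XL, P on XC]

∠CXL = 71°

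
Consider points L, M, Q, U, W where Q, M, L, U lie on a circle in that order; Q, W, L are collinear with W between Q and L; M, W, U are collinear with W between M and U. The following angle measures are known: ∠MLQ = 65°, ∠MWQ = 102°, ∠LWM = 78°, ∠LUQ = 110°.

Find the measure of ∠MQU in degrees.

∠MQU = 82°

1. ∠MUQ = 65°  [same arc QM]
2. ∠LMQ = 70°  [cyclic QMLU, opposite ∠M+∠U]
3. ∠LQM = 45°  [△QML]
4. ∠QMU = 33°  [△QWM]
5. ∠MQU = 82°  [△QMU]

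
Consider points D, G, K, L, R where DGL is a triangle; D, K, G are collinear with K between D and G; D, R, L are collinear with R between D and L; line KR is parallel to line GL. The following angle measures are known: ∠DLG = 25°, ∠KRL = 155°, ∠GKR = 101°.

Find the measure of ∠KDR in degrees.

1. ∠DRK = 25°  [KR∥GL, corresponding at R]
2. ∠DKR = 79°  [linear pair at K on DG]
3. ∠KDR = 76°  [△DKR]

∠KDR = 76°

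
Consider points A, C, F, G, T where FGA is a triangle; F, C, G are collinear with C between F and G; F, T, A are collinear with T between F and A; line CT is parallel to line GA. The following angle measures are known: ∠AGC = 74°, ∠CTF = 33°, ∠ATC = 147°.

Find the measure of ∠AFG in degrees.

∠AFG = 73°

1. ∠AGF = 74°  [C on ray GF]
2. ∠FAG = 33°  [CT∥GA, corresponding at T]
3. ∠AFG = 73°  [△FGA]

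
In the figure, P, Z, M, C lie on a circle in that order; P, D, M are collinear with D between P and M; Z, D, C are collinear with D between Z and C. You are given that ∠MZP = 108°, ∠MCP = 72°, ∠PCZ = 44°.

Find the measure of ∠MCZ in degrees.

1. ∠PMZ = 44°  [same arc PZ]
2. ∠MPZ = 28°  [△PZM]
3. ∠MCZ = 28°  [same arc ZM]

∠MCZ = 28°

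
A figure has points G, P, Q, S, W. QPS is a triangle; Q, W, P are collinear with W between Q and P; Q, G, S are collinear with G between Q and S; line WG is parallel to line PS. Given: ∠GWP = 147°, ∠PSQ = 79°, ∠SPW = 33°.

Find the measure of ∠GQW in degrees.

1. ∠GWQ = 33°  [linear pair at W on QP]
2. ∠QGW = 79°  [WG∥PS, corresponding at G]
3. ∠GQW = 68°  [△QWG]

∠GQW = 68°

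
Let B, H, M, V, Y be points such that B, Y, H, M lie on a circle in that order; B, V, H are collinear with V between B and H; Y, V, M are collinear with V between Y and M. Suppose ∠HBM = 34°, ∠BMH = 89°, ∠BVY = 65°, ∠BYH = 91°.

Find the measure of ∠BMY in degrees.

∠BMY = 31°

1. ∠HYM = 34°  [same arc HM]
2. ∠HVY = 115°  [linear pair at V on BH]
3. ∠BHY = 31°  [△YVH]
4. ∠BMY = 31°  [same arc BY]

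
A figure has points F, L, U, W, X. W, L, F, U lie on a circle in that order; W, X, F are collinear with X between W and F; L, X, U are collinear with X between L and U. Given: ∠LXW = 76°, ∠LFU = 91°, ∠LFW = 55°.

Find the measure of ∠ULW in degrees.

∠ULW = 36°

1. ∠LWU = 89°  [cyclic WLFU, opposite ∠W+∠F]
2. ∠LUW = 55°  [same arc WL]
3. ∠ULW = 36°  [△WLU]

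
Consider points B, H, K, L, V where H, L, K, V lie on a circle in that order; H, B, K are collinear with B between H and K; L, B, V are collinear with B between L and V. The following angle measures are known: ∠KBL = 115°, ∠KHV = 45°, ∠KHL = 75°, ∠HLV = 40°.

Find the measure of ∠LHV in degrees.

∠LHV = 120°

1. ∠HBV = 115°  [vertical angles at B]
2. ∠HVL = 20°  [△HBV]
3. ∠LHV = 120°  [△HLV]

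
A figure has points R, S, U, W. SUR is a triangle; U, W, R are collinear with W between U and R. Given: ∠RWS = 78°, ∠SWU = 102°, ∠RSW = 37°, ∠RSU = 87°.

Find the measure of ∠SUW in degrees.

1. ∠SRW = 65°  [△SWR]
2. ∠SRU = 65°  [W on ray RU]
3. ∠RUS = 28°  [△SUR]
4. ∠SUW = 28°  [W on ray UR]

∠SUW = 28°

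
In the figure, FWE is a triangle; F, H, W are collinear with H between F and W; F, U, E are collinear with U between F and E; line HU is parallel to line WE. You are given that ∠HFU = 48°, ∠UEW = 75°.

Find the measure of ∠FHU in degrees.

∠FHU = 57°

1. ∠EFW = 48°  [H on FW, U on FE]
2. ∠FEW = 75°  [U on ray EF]
3. ∠EWF = 57°  [△FWE]
4. ∠FHU = 57°  [HU∥WE, corresponding at H]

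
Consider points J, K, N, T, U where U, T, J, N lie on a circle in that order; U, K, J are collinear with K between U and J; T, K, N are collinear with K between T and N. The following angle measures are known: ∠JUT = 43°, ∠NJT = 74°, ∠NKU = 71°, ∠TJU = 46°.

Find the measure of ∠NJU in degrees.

∠NJU = 28°

1. ∠JNT = 43°  [same arc TJ]
2. ∠JKN = 109°  [linear pair at K on UJ]
3. ∠NJU = 28°  [△JKN]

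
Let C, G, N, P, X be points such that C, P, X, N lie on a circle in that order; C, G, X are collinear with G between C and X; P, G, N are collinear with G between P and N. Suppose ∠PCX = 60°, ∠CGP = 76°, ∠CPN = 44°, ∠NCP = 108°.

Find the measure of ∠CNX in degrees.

∠CNX = 88°

1. ∠NGX = 76°  [vertical angles at G]
2. ∠CXN = 44°  [same arc CN]
3. ∠CNP = 28°  [△CPN]
4. ∠CGN = 104°  [linear pair at G on CX]
5. ∠NCX = 48°  [△CGN]
6. ∠CNX = 88°  [△CXN]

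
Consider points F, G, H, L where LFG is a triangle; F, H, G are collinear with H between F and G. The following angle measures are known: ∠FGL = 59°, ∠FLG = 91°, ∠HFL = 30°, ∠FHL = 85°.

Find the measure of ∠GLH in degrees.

1. ∠HGL = 59°  [H on ray GF]
2. ∠GHL = 95°  [linear pair at H on FG]
3. ∠GLH = 26°  [△LHG]

∠GLH = 26°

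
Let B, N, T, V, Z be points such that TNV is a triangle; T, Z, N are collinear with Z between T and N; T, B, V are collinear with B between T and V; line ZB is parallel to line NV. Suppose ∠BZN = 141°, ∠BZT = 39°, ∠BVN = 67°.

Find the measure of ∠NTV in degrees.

∠NTV = 74°

1. ∠TNV = 39°  [ZB∥NV, corresponding at Z]
2. ∠NVT = 67°  [B on ray VT]
3. ∠NTV = 74°  [△TNV]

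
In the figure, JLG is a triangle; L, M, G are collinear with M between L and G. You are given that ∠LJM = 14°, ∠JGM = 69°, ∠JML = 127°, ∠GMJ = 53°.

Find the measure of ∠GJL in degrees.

1. ∠JLM = 39°  [△JLM]
2. ∠JGL = 69°  [M on ray GL]
3. ∠GLJ = 39°  [M on ray LG]
4. ∠GJL = 72°  [△JLG]

∠GJL = 72°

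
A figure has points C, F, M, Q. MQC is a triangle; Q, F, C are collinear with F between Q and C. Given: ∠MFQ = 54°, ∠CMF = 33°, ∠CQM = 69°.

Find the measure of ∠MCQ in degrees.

∠MCQ = 21°

1. ∠CFM = 126°  [linear pair at F on QC]
2. ∠FCM = 21°  [△MFC]
3. ∠MCQ = 21°  [F on ray CQ]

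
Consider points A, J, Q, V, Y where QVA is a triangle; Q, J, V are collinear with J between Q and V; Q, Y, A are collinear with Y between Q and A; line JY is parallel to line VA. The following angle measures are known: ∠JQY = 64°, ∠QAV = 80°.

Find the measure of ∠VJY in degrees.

∠VJY = 144°

1. ∠AQV = 64°  [J on QV, Y on QA]
2. ∠AVQ = 36°  [△QVA]
3. ∠QJY = 36°  [JY∥VA, corresponding at J]
4. ∠VJY = 144°  [linear pair at J on QV]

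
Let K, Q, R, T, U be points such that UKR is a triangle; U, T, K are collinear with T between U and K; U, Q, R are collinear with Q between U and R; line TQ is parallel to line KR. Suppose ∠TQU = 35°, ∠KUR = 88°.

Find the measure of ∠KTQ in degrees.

∠KTQ = 123°

1. ∠KRU = 35°  [TQ∥KR, corresponding at Q]
2. ∠RKU = 57°  [△UKR]
3. ∠QTU = 57°  [TQ∥KR, corresponding at T]
4. ∠KTQ = 123°  [linear pair at T on UK]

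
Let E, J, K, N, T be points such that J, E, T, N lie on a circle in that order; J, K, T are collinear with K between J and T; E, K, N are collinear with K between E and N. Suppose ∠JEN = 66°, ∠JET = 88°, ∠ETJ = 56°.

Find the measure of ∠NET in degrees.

∠NET = 22°

1. ∠JTN = 66°  [same arc JN]
2. ∠JNT = 92°  [cyclic JETN, opposite ∠E+∠N]
3. ∠NJT = 22°  [△JTN]
4. ∠NET = 22°  [same arc TN]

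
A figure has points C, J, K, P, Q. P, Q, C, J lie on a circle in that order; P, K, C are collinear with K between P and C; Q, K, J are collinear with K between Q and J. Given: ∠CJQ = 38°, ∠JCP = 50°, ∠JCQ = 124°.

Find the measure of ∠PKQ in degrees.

∠PKQ = 92°

1. ∠CPQ = 38°  [same arc QC]
2. ∠JQP = 50°  [same arc PJ]
3. ∠PKQ = 92°  [△PKQ]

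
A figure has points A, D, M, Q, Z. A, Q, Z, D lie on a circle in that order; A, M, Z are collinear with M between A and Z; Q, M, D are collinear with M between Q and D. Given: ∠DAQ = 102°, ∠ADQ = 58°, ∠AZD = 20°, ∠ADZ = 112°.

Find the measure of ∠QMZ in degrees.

∠QMZ = 74°

1. ∠AZQ = 58°  [same arc AQ]
2. ∠DAZ = 48°  [△AZD]
3. ∠DQZ = 48°  [same arc ZD]
4. ∠QMZ = 74°  [△QMZ]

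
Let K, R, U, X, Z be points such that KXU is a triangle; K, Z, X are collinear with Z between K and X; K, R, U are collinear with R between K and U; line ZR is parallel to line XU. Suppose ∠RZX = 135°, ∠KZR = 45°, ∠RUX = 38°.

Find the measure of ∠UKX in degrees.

1. ∠KXU = 45°  [ZR∥XU, corresponding at Z]
2. ∠KUX = 38°  [R on ray UK]
3. ∠UKX = 97°  [△KXU]

∠UKX = 97°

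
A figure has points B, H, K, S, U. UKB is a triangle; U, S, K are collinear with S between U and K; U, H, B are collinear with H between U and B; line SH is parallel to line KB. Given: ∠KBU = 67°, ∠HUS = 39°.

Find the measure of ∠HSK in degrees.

1. ∠SHU = 67°  [SH∥KB, corresponding at H]
2. ∠HSU = 74°  [△USH]
3. ∠HSK = 106°  [linear pair at S on UK]

∠HSK = 106°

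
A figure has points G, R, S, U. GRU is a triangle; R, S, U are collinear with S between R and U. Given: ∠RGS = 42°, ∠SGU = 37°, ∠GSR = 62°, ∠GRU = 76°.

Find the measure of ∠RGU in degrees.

∠RGU = 79°

1. ∠GSU = 118°  [linear pair at S on RU]
2. ∠GUS = 25°  [△GSU]
3. ∠GUR = 25°  [S on ray UR]
4. ∠RGU = 79°  [△GRU]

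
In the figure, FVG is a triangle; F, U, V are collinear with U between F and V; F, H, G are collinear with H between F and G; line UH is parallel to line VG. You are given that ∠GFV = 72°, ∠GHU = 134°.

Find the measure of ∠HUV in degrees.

∠HUV = 118°

1. ∠HFU = 72°  [U on FV, H on FG]
2. ∠FHU = 46°  [linear pair at H on FG]
3. ∠FUH = 62°  [△FUH]
4. ∠HUV = 118°  [linear pair at U on FV]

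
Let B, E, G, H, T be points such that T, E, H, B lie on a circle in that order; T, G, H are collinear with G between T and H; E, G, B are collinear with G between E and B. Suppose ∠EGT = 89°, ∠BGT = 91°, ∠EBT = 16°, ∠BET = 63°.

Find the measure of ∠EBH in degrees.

1. ∠BGH = 89°  [vertical angles at G]
2. ∠BHT = 63°  [same arc TB]
3. ∠EBH = 28°  [△HGB]

∠EBH = 28°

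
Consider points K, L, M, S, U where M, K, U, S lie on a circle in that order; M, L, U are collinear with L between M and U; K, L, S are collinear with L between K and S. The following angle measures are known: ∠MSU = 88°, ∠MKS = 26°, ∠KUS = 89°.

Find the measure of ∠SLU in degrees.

∠SLU = 129°

1. ∠MUS = 26°  [same arc MS]
2. ∠KMS = 91°  [cyclic MKUS, opposite ∠M+∠U]
3. ∠SMU = 66°  [△MUS]
4. ∠KSM = 63°  [△MKS]
5. ∠MLS = 51°  [△MLS]
6. ∠SLU = 129°  [linear pair at L on MU]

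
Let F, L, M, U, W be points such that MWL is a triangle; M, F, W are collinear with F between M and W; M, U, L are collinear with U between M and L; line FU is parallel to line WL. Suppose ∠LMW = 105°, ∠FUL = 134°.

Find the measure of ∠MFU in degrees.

∠MFU = 29°

1. ∠FMU = 105°  [F on MW, U on ML]
2. ∠FUM = 46°  [linear pair at U on ML]
3. ∠MFU = 29°  [△MFU]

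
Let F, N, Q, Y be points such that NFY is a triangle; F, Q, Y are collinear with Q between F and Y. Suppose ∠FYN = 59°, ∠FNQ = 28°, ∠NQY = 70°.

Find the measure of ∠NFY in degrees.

1. ∠FQN = 110°  [linear pair at Q on FY]
2. ∠NFQ = 42°  [△NFQ]
3. ∠NFY = 42°  [Q on ray FY]

∠NFY = 42°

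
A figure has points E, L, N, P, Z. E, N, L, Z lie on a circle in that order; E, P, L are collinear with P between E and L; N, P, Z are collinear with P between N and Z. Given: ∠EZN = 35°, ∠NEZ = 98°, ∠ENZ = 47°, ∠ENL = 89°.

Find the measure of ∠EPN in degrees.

1. ∠ELN = 35°  [same arc EN]
2. ∠LEN = 56°  [△ENL]
3. ∠EPN = 77°  [△EPN]

∠EPN = 77°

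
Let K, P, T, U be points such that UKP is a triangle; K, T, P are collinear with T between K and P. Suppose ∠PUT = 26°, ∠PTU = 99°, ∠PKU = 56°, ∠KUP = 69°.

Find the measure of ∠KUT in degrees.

∠KUT = 43°

1. ∠KTU = 81°  [linear pair at T on KP]
2. ∠TKU = 56°  [T on ray KP]
3. ∠KUT = 43°  [△UKT]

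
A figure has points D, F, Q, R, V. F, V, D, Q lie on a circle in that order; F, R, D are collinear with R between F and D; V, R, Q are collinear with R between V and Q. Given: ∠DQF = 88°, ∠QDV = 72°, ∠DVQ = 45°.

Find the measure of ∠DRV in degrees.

1. ∠DVF = 92°  [cyclic FVDQ, opposite ∠V+∠Q]
2. ∠DQV = 63°  [△VDQ]
3. ∠DFV = 63°  [same arc VD]
4. ∠FDV = 25°  [△FVD]
5. ∠DRV = 110°  [△VRD]

∠DRV = 110°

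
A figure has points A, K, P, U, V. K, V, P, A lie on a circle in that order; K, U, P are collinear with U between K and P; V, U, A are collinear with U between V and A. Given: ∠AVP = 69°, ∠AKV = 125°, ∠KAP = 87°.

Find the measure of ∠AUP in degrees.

∠AUP = 100°

1. ∠AKP = 69°  [same arc PA]
2. ∠APV = 55°  [cyclic KVPA, opposite ∠K+∠P]
3. ∠APK = 24°  [△KPA]
4. ∠PAV = 56°  [△VPA]
5. ∠AUP = 100°  [△PUA]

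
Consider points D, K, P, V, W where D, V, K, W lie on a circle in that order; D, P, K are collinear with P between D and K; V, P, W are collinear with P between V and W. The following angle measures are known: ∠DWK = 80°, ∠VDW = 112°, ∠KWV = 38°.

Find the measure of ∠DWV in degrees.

∠DWV = 42°

1. ∠DVK = 100°  [cyclic DVKW, opposite ∠V+∠W]
2. ∠KDV = 38°  [same arc VK]
3. ∠DKV = 42°  [△DVK]
4. ∠DWV = 42°  [same arc DV]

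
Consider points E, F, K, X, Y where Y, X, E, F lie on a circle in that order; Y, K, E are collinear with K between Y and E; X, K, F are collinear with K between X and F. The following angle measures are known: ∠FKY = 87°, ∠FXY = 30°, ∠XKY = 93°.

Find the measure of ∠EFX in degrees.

1. ∠EKF = 93°  [linear pair at K on YE]
2. ∠FEY = 30°  [same arc YF]
3. ∠EFX = 57°  [△EKF]

∠EFX = 57°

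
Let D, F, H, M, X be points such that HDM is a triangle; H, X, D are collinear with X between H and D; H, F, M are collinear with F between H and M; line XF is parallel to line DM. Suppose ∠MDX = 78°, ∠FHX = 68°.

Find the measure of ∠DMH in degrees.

1. ∠HDM = 78°  [X on ray DH]
2. ∠DHM = 68°  [X on HD, F on HM]
3. ∠DMH = 34°  [△HDM]

∠DMH = 34°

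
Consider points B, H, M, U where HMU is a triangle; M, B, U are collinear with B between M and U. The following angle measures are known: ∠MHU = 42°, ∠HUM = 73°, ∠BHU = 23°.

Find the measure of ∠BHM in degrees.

∠BHM = 19°

1. ∠HMU = 65°  [△HMU]
2. ∠BUH = 73°  [B on ray UM]
3. ∠HBU = 84°  [△HBU]
4. ∠BMH = 65°  [B on ray MU]
5. ∠HBM = 96°  [linear pair at B on MU]
6. ∠BHM = 19°  [△HMB]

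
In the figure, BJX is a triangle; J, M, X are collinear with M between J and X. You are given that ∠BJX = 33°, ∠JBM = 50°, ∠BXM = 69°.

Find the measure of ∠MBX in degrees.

1. ∠BJM = 33°  [M on ray JX]
2. ∠BMJ = 97°  [△BJM]
3. ∠BMX = 83°  [linear pair at M on JX]
4. ∠MBX = 28°  [△BMX]

∠MBX = 28°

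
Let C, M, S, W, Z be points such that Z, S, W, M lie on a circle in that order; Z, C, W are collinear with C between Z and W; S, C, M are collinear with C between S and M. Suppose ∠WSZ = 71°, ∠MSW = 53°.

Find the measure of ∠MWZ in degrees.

1. ∠WMZ = 109°  [cyclic ZSWM, opposite ∠S+∠M]
2. ∠MZW = 53°  [same arc WM]
3. ∠MWZ = 18°  [△ZWM]

∠MWZ = 18°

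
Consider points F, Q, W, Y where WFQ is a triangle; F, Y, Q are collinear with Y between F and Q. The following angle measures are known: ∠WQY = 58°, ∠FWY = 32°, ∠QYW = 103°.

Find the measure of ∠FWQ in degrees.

1. ∠FQW = 58°  [Y on ray QF]
2. ∠FYW = 77°  [linear pair at Y on FQ]
3. ∠WFY = 71°  [△WFY]
4. ∠QFW = 71°  [Y on ray FQ]
5. ∠FWQ = 51°  [△WFQ]

∠FWQ = 51°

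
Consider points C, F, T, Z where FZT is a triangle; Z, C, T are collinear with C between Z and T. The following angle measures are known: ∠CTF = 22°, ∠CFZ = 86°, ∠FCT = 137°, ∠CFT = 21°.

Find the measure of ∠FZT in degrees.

∠FZT = 51°

1. ∠FCZ = 43°  [linear pair at C on ZT]
2. ∠CZF = 51°  [△FZC]
3. ∠FZT = 51°  [C on ray ZT]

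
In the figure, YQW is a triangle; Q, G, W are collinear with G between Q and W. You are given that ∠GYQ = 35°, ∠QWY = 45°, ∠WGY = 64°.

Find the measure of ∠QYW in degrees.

∠QYW = 106°

1. ∠QGY = 116°  [linear pair at G on QW]
2. ∠GQY = 29°  [△YQG]
3. ∠WQY = 29°  [G on ray QW]
4. ∠QYW = 106°  [△YQW]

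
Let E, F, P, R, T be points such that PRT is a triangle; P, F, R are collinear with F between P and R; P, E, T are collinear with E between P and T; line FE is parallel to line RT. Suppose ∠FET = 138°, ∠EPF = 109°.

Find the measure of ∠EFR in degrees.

1. ∠FEP = 42°  [linear pair at E on PT]
2. ∠EFP = 29°  [△PFE]
3. ∠EFR = 151°  [linear pair at F on PR]

∠EFR = 151°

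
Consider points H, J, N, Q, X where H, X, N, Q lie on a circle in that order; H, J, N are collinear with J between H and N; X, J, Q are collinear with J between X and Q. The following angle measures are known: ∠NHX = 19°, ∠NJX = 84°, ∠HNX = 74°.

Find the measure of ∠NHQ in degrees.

1. ∠HJQ = 84°  [vertical angles at J]
2. ∠HQX = 74°  [same arc HX]
3. ∠NHQ = 22°  [△HJQ]

∠NHQ = 22°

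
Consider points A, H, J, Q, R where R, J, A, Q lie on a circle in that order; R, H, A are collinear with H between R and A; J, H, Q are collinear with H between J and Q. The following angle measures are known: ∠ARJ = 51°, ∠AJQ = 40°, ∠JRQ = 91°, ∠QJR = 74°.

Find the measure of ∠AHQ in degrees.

1. ∠AQJ = 51°  [same arc JA]
2. ∠QAR = 74°  [same arc RQ]
3. ∠AHQ = 55°  [△AHQ]

∠AHQ = 55°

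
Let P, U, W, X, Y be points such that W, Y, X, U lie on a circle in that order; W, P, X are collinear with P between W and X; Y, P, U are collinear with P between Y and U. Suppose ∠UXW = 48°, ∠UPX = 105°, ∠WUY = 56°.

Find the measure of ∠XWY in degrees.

1. ∠UYW = 48°  [same arc WU]
2. ∠WPY = 105°  [vertical angles at P]
3. ∠XWY = 27°  [△WPY]

∠XWY = 27°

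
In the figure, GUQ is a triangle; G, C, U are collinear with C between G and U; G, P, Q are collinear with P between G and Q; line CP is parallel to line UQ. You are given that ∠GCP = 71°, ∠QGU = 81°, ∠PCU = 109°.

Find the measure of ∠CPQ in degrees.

1. ∠GUQ = 71°  [CP∥UQ, corresponding at C]
2. ∠GQU = 28°  [△GUQ]
3. ∠CPG = 28°  [CP∥UQ, corresponding at P]
4. ∠CPQ = 152°  [linear pair at P on GQ]

∠CPQ = 152°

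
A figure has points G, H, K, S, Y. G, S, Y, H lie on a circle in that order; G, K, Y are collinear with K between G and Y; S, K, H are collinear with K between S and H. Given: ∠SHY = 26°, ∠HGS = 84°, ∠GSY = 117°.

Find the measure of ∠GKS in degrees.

1. ∠SGY = 26°  [same arc SY]
2. ∠HYS = 96°  [cyclic GSYH, opposite ∠G+∠Y]
3. ∠GYS = 37°  [△GSY]
4. ∠HSY = 58°  [△SYH]
5. ∠SKY = 85°  [△SKY]
6. ∠GKS = 95°  [linear pair at K on GY]

∠GKS = 95°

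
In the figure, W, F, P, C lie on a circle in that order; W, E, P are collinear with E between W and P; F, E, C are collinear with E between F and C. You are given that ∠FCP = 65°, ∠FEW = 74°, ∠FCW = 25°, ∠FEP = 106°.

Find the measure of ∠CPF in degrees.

1. ∠FWP = 65°  [same arc FP]
2. ∠CFW = 41°  [△WEF]
3. ∠CWF = 114°  [△WFC]
4. ∠CPF = 66°  [cyclic WFPC, opposite ∠W+∠P]

∠CPF = 66°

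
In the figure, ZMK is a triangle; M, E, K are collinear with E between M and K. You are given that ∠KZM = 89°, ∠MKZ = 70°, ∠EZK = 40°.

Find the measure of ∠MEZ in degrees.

1. ∠EKZ = 70°  [E on ray KM]
2. ∠KEZ = 70°  [△ZEK]
3. ∠MEZ = 110°  [linear pair at E on MK]

∠MEZ = 110°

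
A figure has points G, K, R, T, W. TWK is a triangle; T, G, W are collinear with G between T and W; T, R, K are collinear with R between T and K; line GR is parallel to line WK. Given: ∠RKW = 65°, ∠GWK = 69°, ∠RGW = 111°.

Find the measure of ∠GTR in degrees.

1. ∠TKW = 65°  [R on ray KT]
2. ∠RGT = 69°  [linear pair at G on TW]
3. ∠GRT = 65°  [GR∥WK, corresponding at R]
4. ∠GTR = 46°  [△TGR]

∠GTR = 46°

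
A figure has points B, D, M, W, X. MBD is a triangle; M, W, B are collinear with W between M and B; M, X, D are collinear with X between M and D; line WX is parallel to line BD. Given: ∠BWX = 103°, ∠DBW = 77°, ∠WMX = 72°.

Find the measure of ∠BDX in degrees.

1. ∠DBM = 77°  [W on ray BM]
2. ∠BMD = 72°  [W on MB, X on MD]
3. ∠BDM = 31°  [△MBD]
4. ∠BDX = 31°  [X on ray DM]

∠BDX = 31°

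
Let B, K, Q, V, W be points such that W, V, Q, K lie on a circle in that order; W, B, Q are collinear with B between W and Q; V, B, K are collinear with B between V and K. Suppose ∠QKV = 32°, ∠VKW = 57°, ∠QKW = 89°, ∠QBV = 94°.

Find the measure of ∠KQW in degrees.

∠KQW = 62°

1. ∠QWV = 32°  [same arc VQ]
2. ∠VBW = 86°  [linear pair at B on WQ]
3. ∠KVW = 62°  [△WBV]
4. ∠KQW = 62°  [same arc WK]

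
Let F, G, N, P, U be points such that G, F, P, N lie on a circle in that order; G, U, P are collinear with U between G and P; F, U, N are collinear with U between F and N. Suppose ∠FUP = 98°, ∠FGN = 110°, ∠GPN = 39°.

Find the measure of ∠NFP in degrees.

∠NFP = 51°

1. ∠GUN = 98°  [vertical angles at U]
2. ∠FPN = 70°  [cyclic GFPN, opposite ∠G+∠P]
3. ∠NUP = 82°  [linear pair at U on GP]
4. ∠FNP = 59°  [△PUN]
5. ∠NFP = 51°  [△FPN]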